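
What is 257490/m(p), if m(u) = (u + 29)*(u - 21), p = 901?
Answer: 8583/27280 ≈ 0.31463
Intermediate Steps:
m(u) = (-21 + u)*(29 + u) (m(u) = (29 + u)*(-21 + u) = (-21 + u)*(29 + u))
257490/m(p) = 257490/(-609 + 901**2 + 8*901) = 257490/(-609 + 811801 + 7208) = 257490/818400 = 257490*(1/818400) = 8583/27280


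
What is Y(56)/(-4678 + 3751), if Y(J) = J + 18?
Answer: -74/927 ≈ -0.079827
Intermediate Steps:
Y(J) = 18 + J
Y(56)/(-4678 + 3751) = (18 + 56)/(-4678 + 3751) = 74/(-927) = 74*(-1/927) = -74/927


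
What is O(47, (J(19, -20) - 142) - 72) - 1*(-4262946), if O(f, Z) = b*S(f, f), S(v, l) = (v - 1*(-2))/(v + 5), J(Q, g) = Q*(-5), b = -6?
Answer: 110836449/26 ≈ 4.2629e+6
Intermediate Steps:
J(Q, g) = -5*Q
S(v, l) = (2 + v)/(5 + v) (S(v, l) = (v + 2)/(5 + v) = (2 + v)/(5 + v))
O(f, Z) = -6*(2 + f)/(5 + f)
O(47, (J(19, -20) - 142) - 72) - 1*(-4262946) = 6*(-2 - 1*47)/(5 + 47) - 1*(-4262946) = 6*(-2 - 47)/52 + 4262946 = 6*(1/52)*(-49) + 4262946 = -147/26 + 4262946 = 110836449/26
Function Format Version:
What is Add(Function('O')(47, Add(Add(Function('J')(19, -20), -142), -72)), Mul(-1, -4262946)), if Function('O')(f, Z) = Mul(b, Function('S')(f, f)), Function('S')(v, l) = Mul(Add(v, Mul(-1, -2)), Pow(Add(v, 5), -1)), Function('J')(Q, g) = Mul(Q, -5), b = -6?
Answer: Rational(110836449, 26) ≈ 4.2629e+6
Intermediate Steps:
Function('J')(Q, g) = Mul(-5, Q)
Function('S')(v, l) = Mul(Pow(Add(5, v), -1), Add(2, v)) (Function('S')(v, l) = Mul(Add(v, 2), Pow(Add(5, v), -1)) = Mul(Add(2, v), Pow(Add(5, v), -1)) = Mul(Pow(Add(5, v), -1), Add(2, v)))
Function('O')(f, Z) = Mul(-6, Pow(Add(5, f), -1), Add(2, f)) (Function('O')(f, Z) = Mul(-6, Mul(Pow(Add(5, f), -1), Add(2, f))) = Mul(-6, Pow(Add(5, f), -1), Add(2, f)))
Add(Function('O')(47, Add(Add(Function('J')(19, -20), -142), -72)), Mul(-1, -4262946)) = Add(Mul(6, Pow(Add(5, 47), -1), Add(-2, Mul(-1, 47))), Mul(-1, -4262946)) = Add(Mul(6, Pow(52, -1), Add(-2, -47)), 4262946) = Add(Mul(6, Rational(1, 52), -49), 4262946) = Add(Rational(-147, 26), 4262946) = Rational(110836449, 26)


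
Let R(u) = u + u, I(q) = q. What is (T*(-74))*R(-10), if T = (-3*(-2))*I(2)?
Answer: 17760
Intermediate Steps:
R(u) = 2*u
T = 12 (T = -3*(-2)*2 = 6*2 = 12)
(T*(-74))*R(-10) = (12*(-74))*(2*(-10)) = -888*(-20) = 17760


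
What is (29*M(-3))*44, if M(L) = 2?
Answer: 2552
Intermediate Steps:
(29*M(-3))*44 = (29*2)*44 = 58*44 = 2552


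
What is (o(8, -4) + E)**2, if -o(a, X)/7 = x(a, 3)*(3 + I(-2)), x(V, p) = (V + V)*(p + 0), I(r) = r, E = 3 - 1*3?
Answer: 112896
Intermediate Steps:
E = 0 (E = 3 - 3 = 0)
x(V, p) = 2*V*p (x(V, p) = (2*V)*p = 2*V*p)
o(a, X) = -42*a (o(a, X) = -7*2*a*3*(3 - 2) = -7*6*a = -42*a)
(o(8, -4) + E)**2 = (-42*8 + 0)**2 = (-336 + 0)**2 = (-336)**2 = 112896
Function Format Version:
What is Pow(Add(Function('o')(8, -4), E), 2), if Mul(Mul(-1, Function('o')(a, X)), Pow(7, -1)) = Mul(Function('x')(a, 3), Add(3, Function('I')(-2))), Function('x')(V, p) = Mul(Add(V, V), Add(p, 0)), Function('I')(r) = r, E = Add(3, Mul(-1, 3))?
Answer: 112896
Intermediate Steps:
E = 0 (E = Add(3, -3) = 0)
Function('x')(V, p) = Mul(2, V, p) (Function('x')(V, p) = Mul(Mul(2, V), p) = Mul(2, V, p))
Function('o')(a, X) = Mul(-42, a) (Function('o')(a, X) = Mul(-7, Mul(Mul(2, a, 3), Add(3, -2))) = Mul(-7, Mul(Mul(6, a), 1)) = Mul(-7, Mul(6, a)) = Mul(-42, a))
Pow(Add(Function('o')(8, -4), E), 2) = Pow(Add(Mul(-42, 8), 0), 2) = Pow(Add(-336, 0), 2) = Pow(-336, 2) = 112896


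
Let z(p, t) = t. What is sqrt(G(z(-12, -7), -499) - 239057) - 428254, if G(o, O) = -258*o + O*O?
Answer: -428254 + 5*sqrt(470) ≈ -4.2815e+5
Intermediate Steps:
G(o, O) = O**2 - 258*o (G(o, O) = -258*o + O**2 = O**2 - 258*o)
sqrt(G(z(-12, -7), -499) - 239057) - 428254 = sqrt(((-499)**2 - 258*(-7)) - 239057) - 428254 = sqrt((249001 + 1806) - 239057) - 428254 = sqrt(250807 - 239057) - 428254 = sqrt(11750) - 428254 = 5*sqrt(470) - 428254 = -428254 + 5*sqrt(470)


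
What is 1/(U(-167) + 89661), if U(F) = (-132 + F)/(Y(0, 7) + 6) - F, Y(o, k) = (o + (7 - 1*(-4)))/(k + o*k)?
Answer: 53/4758791 ≈ 1.1137e-5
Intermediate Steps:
Y(o, k) = (11 + o)/(k + k*o) (Y(o, k) = (o + (7 + 4))/(k + k*o) = (o + 11)/(k + k*o) = (11 + o)/(k + k*o))
U(F) = -924/53 - 46*F/53 (U(F) = (-132 + F)/((11 + 0)/(7*(1 + 0)) + 6) - F = (-132 + F)/((⅐)*11/1 + 6) - F = (-132 + F)/((⅐)*1*11 + 6) - F = (-132 + F)/(11/7 + 6) - F = (-132 + F)/(53/7) - F = (-132 + F)*(7/53) - F = (-924/53 + 7*F/53) - F = -924/53 - 46*F/53)
1/(U(-167) + 89661) = 1/((-924/53 - 46/53*(-167)) + 89661) = 1/((-924/53 + 7682/53) + 89661) = 1/(6758/53 + 89661) = 1/(4758791/53) = 53/4758791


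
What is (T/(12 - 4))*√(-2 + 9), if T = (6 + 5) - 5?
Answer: 3*√7/4 ≈ 1.9843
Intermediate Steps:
T = 6 (T = 11 - 5 = 6)
(T/(12 - 4))*√(-2 + 9) = (6/(12 - 4))*√(-2 + 9) = (6/8)*√7 = (6*(⅛))*√7 = 3*√7/4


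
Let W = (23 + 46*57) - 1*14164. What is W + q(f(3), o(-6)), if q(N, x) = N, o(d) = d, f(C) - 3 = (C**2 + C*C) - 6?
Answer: -11504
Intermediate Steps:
f(C) = -3 + 2*C**2 (f(C) = 3 + ((C**2 + C*C) - 6) = 3 + ((C**2 + C**2) - 6) = 3 + (2*C**2 - 6) = 3 + (-6 + 2*C**2) = -3 + 2*C**2)
W = -11519 (W = (23 + 2622) - 14164 = 2645 - 14164 = -11519)
W + q(f(3), o(-6)) = -11519 + (-3 + 2*3**2) = -11519 + (-3 + 2*9) = -11519 + (-3 + 18) = -11519 + 15 = -11504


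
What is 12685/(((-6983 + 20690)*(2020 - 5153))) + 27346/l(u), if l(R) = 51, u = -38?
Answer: 391448941597/730048527 ≈ 536.20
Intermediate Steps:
12685/(((-6983 + 20690)*(2020 - 5153))) + 27346/l(u) = 12685/(((-6983 + 20690)*(2020 - 5153))) + 27346/51 = 12685/((13707*(-3133))) + 27346*(1/51) = 12685/(-42944031) + 27346/51 = 12685*(-1/42944031) + 27346/51 = -12685/42944031 + 27346/51 = 391448941597/730048527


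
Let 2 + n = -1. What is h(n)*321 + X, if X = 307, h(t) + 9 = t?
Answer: -3545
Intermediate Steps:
n = -3 (n = -2 - 1 = -3)
h(t) = -9 + t
h(n)*321 + X = (-9 - 3)*321 + 307 = -12*321 + 307 = -3852 + 307 = -3545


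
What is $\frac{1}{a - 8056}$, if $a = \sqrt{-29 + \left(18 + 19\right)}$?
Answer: $- \frac{1007}{8112391} - \frac{\sqrt{2}}{32449564} \approx -0.00012417$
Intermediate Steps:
$a = 2 \sqrt{2}$ ($a = \sqrt{-29 + 37} = \sqrt{8} = 2 \sqrt{2} \approx 2.8284$)
$\frac{1}{a - 8056} = \frac{1}{2 \sqrt{2} - 8056} = \frac{1}{-8056 + 2 \sqrt{2}}$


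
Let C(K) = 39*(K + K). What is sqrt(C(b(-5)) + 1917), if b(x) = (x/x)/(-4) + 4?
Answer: 3*sqrt(982)/2 ≈ 47.005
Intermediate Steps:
b(x) = 15/4 (b(x) = 1*(-1/4) + 4 = -1/4 + 4 = 15/4)
C(K) = 78*K (C(K) = 39*(2*K) = 78*K)
sqrt(C(b(-5)) + 1917) = sqrt(78*(15/4) + 1917) = sqrt(585/2 + 1917) = sqrt(4419/2) = 3*sqrt(982)/2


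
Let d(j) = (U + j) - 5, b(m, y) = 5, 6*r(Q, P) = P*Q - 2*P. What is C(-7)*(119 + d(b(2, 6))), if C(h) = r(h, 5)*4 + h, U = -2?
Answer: -4329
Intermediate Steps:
r(Q, P) = -P/3 + P*Q/6 (r(Q, P) = (P*Q - 2*P)/6 = (-2*P + P*Q)/6 = -P/3 + P*Q/6)
C(h) = -20/3 + 13*h/3 (C(h) = ((⅙)*5*(-2 + h))*4 + h = (-5/3 + 5*h/6)*4 + h = (-20/3 + 10*h/3) + h = -20/3 + 13*h/3)
d(j) = -7 + j (d(j) = (-2 + j) - 5 = -7 + j)
C(-7)*(119 + d(b(2, 6))) = (-20/3 + (13/3)*(-7))*(119 + (-7 + 5)) = (-20/3 - 91/3)*(119 - 2) = -37*117 = -4329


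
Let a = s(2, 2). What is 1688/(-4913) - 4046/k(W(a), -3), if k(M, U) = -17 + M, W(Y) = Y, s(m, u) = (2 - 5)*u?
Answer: 19839174/112999 ≈ 175.57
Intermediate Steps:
s(m, u) = -3*u
a = -6 (a = -3*2 = -6)
1688/(-4913) - 4046/k(W(a), -3) = 1688/(-4913) - 4046/(-17 - 6) = 1688*(-1/4913) - 4046/(-23) = -1688/4913 - 4046*(-1/23) = -1688/4913 + 4046/23 = 19839174/112999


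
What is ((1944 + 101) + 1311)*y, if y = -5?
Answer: -16780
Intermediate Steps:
((1944 + 101) + 1311)*y = ((1944 + 101) + 1311)*(-5) = (2045 + 1311)*(-5) = 3356*(-5) = -16780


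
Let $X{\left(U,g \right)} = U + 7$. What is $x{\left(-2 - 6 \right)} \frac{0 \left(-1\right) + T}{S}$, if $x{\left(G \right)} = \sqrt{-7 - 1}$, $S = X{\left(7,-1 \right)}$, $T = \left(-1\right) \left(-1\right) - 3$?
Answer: $- \frac{2 i \sqrt{2}}{7} \approx - 0.40406 i$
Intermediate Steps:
$X{\left(U,g \right)} = 7 + U$
$T = -2$ ($T = 1 - 3 = -2$)
$S = 14$ ($S = 7 + 7 = 14$)
$x{\left(G \right)} = 2 i \sqrt{2}$ ($x{\left(G \right)} = \sqrt{-8} = 2 i \sqrt{2}$)
$x{\left(-2 - 6 \right)} \frac{0 \left(-1\right) + T}{S} = 2 i \sqrt{2} \frac{0 \left(-1\right) - 2}{14} = 2 i \sqrt{2} \left(0 - 2\right) \frac{1}{14} = 2 i \sqrt{2} \left(\left(-2\right) \frac{1}{14}\right) = 2 i \sqrt{2} \left(- \frac{1}{7}\right) = - \frac{2 i \sqrt{2}}{7}$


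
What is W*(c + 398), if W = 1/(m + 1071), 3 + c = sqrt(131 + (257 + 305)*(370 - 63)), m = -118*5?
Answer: 395/481 + 3*sqrt(19185)/481 ≈ 1.6851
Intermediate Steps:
m = -590
c = -3 + 3*sqrt(19185) (c = -3 + sqrt(131 + (257 + 305)*(370 - 63)) = -3 + sqrt(131 + 562*307) = -3 + sqrt(131 + 172534) = -3 + sqrt(172665) = -3 + 3*sqrt(19185) ≈ 412.53)
W = 1/481 (W = 1/(-590 + 1071) = 1/481 ≈ 0.0020790)
W*(c + 398) = ((-3 + 3*sqrt(19185)) + 398)/481 = (395 + 3*sqrt(19185))/481 = 395/481 + 3*sqrt(19185)/481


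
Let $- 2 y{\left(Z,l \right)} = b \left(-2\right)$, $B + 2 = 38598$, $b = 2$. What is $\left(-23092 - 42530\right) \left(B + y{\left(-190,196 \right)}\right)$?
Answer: $-2532877956$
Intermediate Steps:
$B = 38596$ ($B = -2 + 38598 = 38596$)
$y{\left(Z,l \right)} = 2$ ($y{\left(Z,l \right)} = - \frac{2 \left(-2\right)}{2} = \left(- \frac{1}{2}\right) \left(-4\right) = 2$)
$\left(-23092 - 42530\right) \left(B + y{\left(-190,196 \right)}\right) = \left(-23092 - 42530\right) \left(38596 + 2\right) = \left(-65622\right) 38598 = -2532877956$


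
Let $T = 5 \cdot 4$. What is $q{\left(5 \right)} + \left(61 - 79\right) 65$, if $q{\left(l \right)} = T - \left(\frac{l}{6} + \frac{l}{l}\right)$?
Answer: $- \frac{6911}{6} \approx -1151.8$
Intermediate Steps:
$T = 20$
$q{\left(l \right)} = 19 - \frac{l}{6}$ ($q{\left(l \right)} = 20 - \left(\frac{l}{6} + \frac{l}{l}\right) = 20 - \left(l \frac{1}{6} + 1\right) = 20 - \left(\frac{l}{6} + 1\right) = 20 - \left(1 + \frac{l}{6}\right) = 19 - \frac{l}{6}$)
$q{\left(5 \right)} + \left(61 - 79\right) 65 = \left(19 - \frac{5}{6}\right) + \left(61 - 79\right) 65 = \left(19 - \frac{5}{6}\right) - 1170 = \frac{109}{6} - 1170 = - \frac{6911}{6}$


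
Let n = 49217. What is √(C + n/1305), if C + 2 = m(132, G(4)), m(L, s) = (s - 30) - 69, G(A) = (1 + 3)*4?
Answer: 2*I*√2236915/435 ≈ 6.8765*I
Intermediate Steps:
G(A) = 16 (G(A) = 4*4 = 16)
m(L, s) = -99 + s (m(L, s) = (-30 + s) - 69 = -99 + s)
C = -85 (C = -2 + (-99 + 16) = -2 - 83 = -85)
√(C + n/1305) = √(-85 + 49217/1305) = √(-61708/1305) = 2*I*√2236915/435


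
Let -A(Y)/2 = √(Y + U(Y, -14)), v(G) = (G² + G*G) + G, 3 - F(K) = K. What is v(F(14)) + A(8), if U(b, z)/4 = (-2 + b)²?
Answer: 231 - 4*√38 ≈ 206.34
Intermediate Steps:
F(K) = 3 - K
U(b, z) = 4*(-2 + b)²
v(G) = G + 2*G² (v(G) = (G² + G²) + G = 2*G² + G = G + 2*G²)
A(Y) = -2*√(Y + 4*(-2 + Y)²)
v(F(14)) + A(8) = (3 - 1*14)*(1 + 2*(3 - 1*14)) - 2*√(8 + 4*(-2 + 8)²) = (3 - 14)*(1 + 2*(3 - 14)) - 2*√(8 + 4*6²) = -11*(1 + 2*(-11)) - 2*√(8 + 4*36) = -11*(1 - 22) - 2*√(8 + 144) = -11*(-21) - 4*√38 = 231 - 4*√38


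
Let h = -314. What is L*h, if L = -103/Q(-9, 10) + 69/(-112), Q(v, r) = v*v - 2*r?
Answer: 2471965/3416 ≈ 723.64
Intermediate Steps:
Q(v, r) = v**2 - 2*r
L = -15745/6832 (L = -103/((-9)**2 - 2*10) + 69/(-112) = -103/(81 - 20) + 69*(-1/112) = -103/61 - 69/112 = -15745/6832 ≈ -2.3046)
L*h = -15745/6832*(-314) = 2471965/3416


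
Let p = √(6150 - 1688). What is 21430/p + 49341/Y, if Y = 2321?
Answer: 49341/2321 + 10715*√4462/2231 ≈ 342.08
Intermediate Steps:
p = √4462 ≈ 66.798
21430/p + 49341/Y = 21430/(√4462) + 49341/2321 = 21430*(√4462/4462) + 49341*(1/2321) = 10715*√4462/2231 + 49341/2321 = 49341/2321 + 10715*√4462/2231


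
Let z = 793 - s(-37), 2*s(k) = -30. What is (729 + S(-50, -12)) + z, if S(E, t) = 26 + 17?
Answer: 1580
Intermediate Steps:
s(k) = -15 (s(k) = (½)*(-30) = -15)
S(E, t) = 43
z = 808 (z = 793 - 1*(-15) = 793 + 15 = 808)
(729 + S(-50, -12)) + z = (729 + 43) + 808 = 772 + 808 = 1580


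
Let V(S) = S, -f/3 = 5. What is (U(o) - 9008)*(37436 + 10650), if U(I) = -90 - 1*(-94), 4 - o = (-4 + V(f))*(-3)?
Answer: -432966344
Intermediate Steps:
f = -15 (f = -3*5 = -15)
o = -53 (o = 4 - (-4 - 15)*(-3) = 4 - (-19)*(-3) = 4 - 1*57 = 4 - 57 = -53)
U(I) = 4 (U(I) = -90 + 94 = 4)
(U(o) - 9008)*(37436 + 10650) = (4 - 9008)*(37436 + 10650) = -9004*48086 = -432966344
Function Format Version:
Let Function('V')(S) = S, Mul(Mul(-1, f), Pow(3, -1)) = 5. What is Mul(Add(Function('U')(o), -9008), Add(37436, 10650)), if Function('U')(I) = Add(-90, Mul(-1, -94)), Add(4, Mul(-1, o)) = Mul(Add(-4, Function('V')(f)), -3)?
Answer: -432966344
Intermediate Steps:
f = -15 (f = Mul(-3, 5) = -15)
o = -53 (o = Add(4, Mul(-1, Mul(Add(-4, -15), -3))) = Add(4, Mul(-1, Mul(-19, -3))) = Add(4, Mul(-1, 57)) = Add(4, -57) = -53)
Function('U')(I) = 4 (Function('U')(I) = Add(-90, 94) = 4)
Mul(Add(Function('U')(o), -9008), Add(37436, 10650)) = Mul(Add(4, -9008), Add(37436, 10650)) = Mul(-9004, 48086) = -432966344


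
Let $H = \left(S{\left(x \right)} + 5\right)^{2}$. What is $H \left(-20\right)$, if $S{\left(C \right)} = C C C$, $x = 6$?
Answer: $-976820$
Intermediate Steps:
$S{\left(C \right)} = C^{3}$ ($S{\left(C \right)} = C^{2} C = C^{3}$)
$H = 48841$ ($H = \left(6^{3} + 5\right)^{2} = \left(216 + 5\right)^{2} = 221^{2} = 48841$)
$H \left(-20\right) = 48841 \left(-20\right) = -976820$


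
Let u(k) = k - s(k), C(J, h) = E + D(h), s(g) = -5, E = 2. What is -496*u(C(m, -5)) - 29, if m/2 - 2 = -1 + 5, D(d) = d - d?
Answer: -3501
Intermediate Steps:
D(d) = 0
m = 12 (m = 4 + 2*(-1 + 5) = 4 + 2*4 = 4 + 8 = 12)
C(J, h) = 2 (C(J, h) = 2 + 0 = 2)
u(k) = 5 + k (u(k) = k - 1*(-5) = k + 5 = 5 + k)
-496*u(C(m, -5)) - 29 = -496*(5 + 2) - 29 = -496*7 - 29 = -3472 - 29 = -3501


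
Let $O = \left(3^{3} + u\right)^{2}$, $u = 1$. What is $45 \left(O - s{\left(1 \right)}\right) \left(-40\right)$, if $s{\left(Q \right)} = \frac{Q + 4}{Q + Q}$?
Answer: $-1406700$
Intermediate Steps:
$s{\left(Q \right)} = \frac{4 + Q}{2 Q}$
$O = 784$ ($O = \left(3^{3} + 1\right)^{2} = \left(27 + 1\right)^{2} = 28^{2} = 784$)
$45 \left(O - s{\left(1 \right)}\right) \left(-40\right) = 45 \left(784 - \frac{4 + 1}{2 \cdot 1}\right) \left(-40\right) = 45 \left(784 - \frac{1}{2} \cdot 1 \cdot 5\right) \left(-40\right) = 45 \left(784 - \frac{5}{2}\right) \left(-40\right) = 45 \cdot \frac{1563}{2} \left(-40\right) = \frac{70335}{2} \left(-40\right) = -1406700$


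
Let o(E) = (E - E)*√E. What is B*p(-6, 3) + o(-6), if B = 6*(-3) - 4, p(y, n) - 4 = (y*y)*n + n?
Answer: -2530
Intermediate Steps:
p(y, n) = 4 + n + n*y² (p(y, n) = 4 + ((y*y)*n + n) = 4 + (y²*n + n) = 4 + (n*y² + n) = 4 + (n + n*y²) = 4 + n + n*y²)
o(E) = 0 (o(E) = 0*√E = 0)
B = -22 (B = -18 - 4 = -22)
B*p(-6, 3) + o(-6) = -22*(4 + 3 + 3*(-6)²) + 0 = -22*(4 + 3 + 3*36) + 0 = -22*(4 + 3 + 108) + 0 = -22*115 + 0 = -2530 + 0 = -2530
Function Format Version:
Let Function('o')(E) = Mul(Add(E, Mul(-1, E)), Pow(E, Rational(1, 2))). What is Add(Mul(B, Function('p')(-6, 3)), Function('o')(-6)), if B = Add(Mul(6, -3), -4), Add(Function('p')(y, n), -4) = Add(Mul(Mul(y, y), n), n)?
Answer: -2530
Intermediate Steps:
Function('p')(y, n) = Add(4, n, Mul(n, Pow(y, 2))) (Function('p')(y, n) = Add(4, Add(Mul(Mul(y, y), n), n)) = Add(4, Add(Mul(Pow(y, 2), n), n)) = Add(4, Add(Mul(n, Pow(y, 2)), n)) = Add(4, Add(n, Mul(n, Pow(y, 2)))) = Add(4, n, Mul(n, Pow(y, 2))))
Function('o')(E) = 0 (Function('o')(E) = Mul(0, Pow(E, Rational(1, 2))) = 0)
B = -22 (B = Add(-18, -4) = -22)
Add(Mul(B, Function('p')(-6, 3)), Function('o')(-6)) = Add(Mul(-22, Add(4, 3, Mul(3, Pow(-6, 2)))), 0) = Add(Mul(-22, Add(4, 3, Mul(3, 36))), 0) = Add(Mul(-22, Add(4, 3, 108)), 0) = Add(Mul(-22, 115), 0) = Add(-2530, 0) = -2530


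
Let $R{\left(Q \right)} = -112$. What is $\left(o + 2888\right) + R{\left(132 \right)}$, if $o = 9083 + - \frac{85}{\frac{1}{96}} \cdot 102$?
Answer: $-820461$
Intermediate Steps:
$o = -823237$ ($o = 9083 + - 85 \frac{1}{\frac{1}{96}} \cdot 102 = 9083 + \left(-85\right) 96 \cdot 102 = 9083 - 832320 = -823237$)
$\left(o + 2888\right) + R{\left(132 \right)} = \left(-823237 + 2888\right) - 112 = -820349 - 112 = -820461$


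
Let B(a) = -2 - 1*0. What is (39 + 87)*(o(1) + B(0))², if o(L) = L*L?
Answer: 126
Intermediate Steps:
o(L) = L²
B(a) = -2 (B(a) = -2 + 0 = -2)
(39 + 87)*(o(1) + B(0))² = (39 + 87)*(1² - 2)² = 126*(1 - 2)² = 126*(-1)² = 126*1 = 126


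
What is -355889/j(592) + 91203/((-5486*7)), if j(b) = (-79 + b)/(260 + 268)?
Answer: -18085572077/49374 ≈ -3.6630e+5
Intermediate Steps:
j(b) = -79/528 + b/528 (j(b) = (-79 + b)/528 = (-79 + b)*(1/528) = -79/528 + b/528)
-355889/j(592) + 91203/((-5486*7)) = -355889/(-79/528 + (1/528)*592) + 91203/((-5486*7)) = -355889/(-79/528 + 37/33) + 91203/(-38402) = -355889/171/176 + 91203*(-1/38402) = -355889*176/171 - 13029/5486 = -3296656/9 - 13029/5486 = -18085572077/49374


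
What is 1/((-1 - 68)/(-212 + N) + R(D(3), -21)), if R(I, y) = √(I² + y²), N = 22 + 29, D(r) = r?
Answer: -7/7347 + 245*√2/7347 ≈ 0.046207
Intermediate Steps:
N = 51
1/((-1 - 68)/(-212 + N) + R(D(3), -21)) = 1/((-1 - 68)/(-212 + 51) + √(3² + (-21)²)) = 1/(-69/(-161) + √(9 + 441)) = 1/(-69*(-1/161) + √450) = 1/(3/7 + 15*√2)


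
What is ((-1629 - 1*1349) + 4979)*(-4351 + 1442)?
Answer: -5820909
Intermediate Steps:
((-1629 - 1*1349) + 4979)*(-4351 + 1442) = ((-1629 - 1349) + 4979)*(-2909) = (-2978 + 4979)*(-2909) = 2001*(-2909) = -5820909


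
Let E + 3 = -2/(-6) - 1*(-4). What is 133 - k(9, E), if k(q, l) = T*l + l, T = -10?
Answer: 145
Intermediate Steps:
E = 4/3 (E = -3 + (-2/(-6) - 1*(-4)) = -3 + (-2*(-⅙) + 4) = -3 + (⅓ + 4) = -3 + 13/3 = 4/3 ≈ 1.3333)
k(q, l) = -9*l (k(q, l) = -10*l + l = -9*l)
133 - k(9, E) = 133 - (-9)*4/3 = 133 - 1*(-12) = 133 + 12 = 145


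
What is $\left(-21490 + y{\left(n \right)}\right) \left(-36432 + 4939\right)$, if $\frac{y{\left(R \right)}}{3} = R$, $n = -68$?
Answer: $683209142$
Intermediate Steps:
$y{\left(R \right)} = 3 R$
$\left(-21490 + y{\left(n \right)}\right) \left(-36432 + 4939\right) = \left(-21490 + 3 \left(-68\right)\right) \left(-36432 + 4939\right) = \left(-21490 - 204\right) \left(-31493\right) = \left(-21694\right) \left(-31493\right) = 683209142$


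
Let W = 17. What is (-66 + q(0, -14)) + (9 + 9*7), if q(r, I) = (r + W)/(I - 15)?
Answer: 157/29 ≈ 5.4138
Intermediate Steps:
q(r, I) = (17 + r)/(-15 + I) (q(r, I) = (r + 17)/(I - 15) = (17 + r)/(-15 + I))
(-66 + q(0, -14)) + (9 + 9*7) = (-66 + (17 + 0)/(-15 - 14)) + (9 + 9*7) = (-66 + 17/(-29)) + (9 + 63) = (-66 - 1/29*17) + 72 = (-66 - 17/29) + 72 = -1931/29 + 72 = 157/29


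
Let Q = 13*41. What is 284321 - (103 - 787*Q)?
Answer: 703689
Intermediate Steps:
Q = 533
284321 - (103 - 787*Q) = 284321 - (103 - 787*533) = 284321 - (103 - 419471) = 284321 - 1*(-419368) = 284321 + 419368 = 703689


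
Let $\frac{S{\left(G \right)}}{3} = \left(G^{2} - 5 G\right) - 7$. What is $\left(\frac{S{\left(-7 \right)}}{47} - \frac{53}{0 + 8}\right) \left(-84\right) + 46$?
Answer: $\frac{17827}{94} \approx 189.65$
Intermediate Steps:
$S{\left(G \right)} = -21 - 15 G + 3 G^{2}$ ($S{\left(G \right)} = 3 \left(\left(G^{2} - 5 G\right) - 7\right) = 3 \left(-7 + G^{2} - 5 G\right) = -21 - 15 G + 3 G^{2}$)
$\left(\frac{S{\left(-7 \right)}}{47} - \frac{53}{0 + 8}\right) \left(-84\right) + 46 = \left(\frac{-21 - -105 + 3 \left(-7\right)^{2}}{47} - \frac{53}{0 + 8}\right) \left(-84\right) + 46 = \left(\left(-21 + 105 + 3 \cdot 49\right) \frac{1}{47} - \frac{53}{8}\right) \left(-84\right) + 46 = \left(\left(-21 + 105 + 147\right) \frac{1}{47} - \frac{53}{8}\right) \left(-84\right) + 46 = \left(231 \cdot \frac{1}{47} - \frac{53}{8}\right) \left(-84\right) + 46 = \left(\frac{231}{47} - \frac{53}{8}\right) \left(-84\right) + 46 = \left(- \frac{643}{376}\right) \left(-84\right) + 46 = \frac{13503}{94} + 46 = \frac{17827}{94}$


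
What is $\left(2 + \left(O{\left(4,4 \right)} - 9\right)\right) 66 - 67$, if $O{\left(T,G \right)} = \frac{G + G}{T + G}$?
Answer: $-463$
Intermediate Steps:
$O{\left(T,G \right)} = \frac{2 G}{G + T}$
$\left(2 + \left(O{\left(4,4 \right)} - 9\right)\right) 66 - 67 = \left(2 - \left(9 - \frac{8}{4 + 4}\right)\right) 66 - 67 = \left(2 - \left(9 - \frac{8}{8}\right)\right) 66 - 67 = \left(2 - \left(9 - 1\right)\right) 66 - 67 = \left(2 + \left(1 - 9\right)\right) 66 - 67 = \left(2 - 8\right) 66 - 67 = \left(-6\right) 66 - 67 = -396 - 67 = -463$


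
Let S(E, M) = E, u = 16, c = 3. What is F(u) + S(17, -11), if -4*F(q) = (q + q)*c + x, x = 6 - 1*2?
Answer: -8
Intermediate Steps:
x = 4 (x = 6 - 2 = 4)
F(q) = -1 - 3*q/2 (F(q) = -((q + q)*3 + 4)/4 = -((2*q)*3 + 4)/4 = -(6*q + 4)/4 = -(4 + 6*q)/4 = -1 - 3*q/2)
F(u) + S(17, -11) = (-1 - 3/2*16) + 17 = (-1 - 24) + 17 = -25 + 17 = -8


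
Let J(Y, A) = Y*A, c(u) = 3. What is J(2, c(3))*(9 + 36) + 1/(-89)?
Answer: 24029/89 ≈ 269.99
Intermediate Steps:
J(Y, A) = A*Y
J(2, c(3))*(9 + 36) + 1/(-89) = (3*2)*(9 + 36) + 1/(-89) = 6*45 - 1/89 = 270 - 1/89 = 24029/89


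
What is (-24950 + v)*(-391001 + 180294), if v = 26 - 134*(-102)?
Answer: 2371717992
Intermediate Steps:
v = 13694 (v = 26 + 13668 = 13694)
(-24950 + v)*(-391001 + 180294) = (-24950 + 13694)*(-391001 + 180294) = -11256*(-210707) = 2371717992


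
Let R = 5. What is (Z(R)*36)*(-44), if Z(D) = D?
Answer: -7920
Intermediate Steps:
(Z(R)*36)*(-44) = (5*36)*(-44) = 180*(-44) = -7920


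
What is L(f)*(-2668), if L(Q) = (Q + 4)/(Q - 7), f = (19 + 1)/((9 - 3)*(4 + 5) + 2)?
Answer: 162748/93 ≈ 1750.0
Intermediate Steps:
f = 5/14 (f = 20/(6*9 + 2) = 20/(54 + 2) = 20/56 = 20*(1/56) = 5/14 ≈ 0.35714)
L(Q) = (4 + Q)/(-7 + Q)
L(f)*(-2668) = ((4 + 5/14)/(-7 + 5/14))*(-2668) = ((61/14)/(-93/14))*(-2668) = -14/93*61/14*(-2668) = -61/93*(-2668) = 162748/93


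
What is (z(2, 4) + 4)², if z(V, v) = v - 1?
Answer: 49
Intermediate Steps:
z(V, v) = -1 + v
(z(2, 4) + 4)² = ((-1 + 4) + 4)² = (3 + 4)² = 7² = 49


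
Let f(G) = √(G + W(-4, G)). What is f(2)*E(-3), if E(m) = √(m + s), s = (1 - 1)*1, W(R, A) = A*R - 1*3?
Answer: -3*√3 ≈ -5.1962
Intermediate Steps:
W(R, A) = -3 + A*R (W(R, A) = A*R - 3 = -3 + A*R)
f(G) = √(-3 - 3*G) (f(G) = √(G + (-3 + G*(-4))) = √(G + (-3 - 4*G)) = √(-3 - 3*G))
s = 0 (s = 0*1 = 0)
E(m) = √m (E(m) = √(m + 0) = √m)
f(2)*E(-3) = √(-3 - 3*2)*√(-3) = √(-3 - 6)*(I*√3) = √(-9)*(I*√3) = (3*I)*(I*√3) = -3*√3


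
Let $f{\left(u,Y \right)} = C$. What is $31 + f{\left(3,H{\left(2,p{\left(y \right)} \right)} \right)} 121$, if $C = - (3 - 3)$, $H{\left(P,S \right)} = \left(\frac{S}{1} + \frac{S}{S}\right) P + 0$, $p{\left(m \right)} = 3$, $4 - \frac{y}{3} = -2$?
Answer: $31$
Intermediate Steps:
$y = 18$ ($y = 12 - -6 = 12 + 6 = 18$)
$H{\left(P,S \right)} = P \left(1 + S\right)$ ($H{\left(P,S \right)} = \left(S 1 + 1\right) P + 0 = \left(S + 1\right) P + 0 = \left(1 + S\right) P + 0 = P \left(1 + S\right) + 0 = P \left(1 + S\right)$)
$C = 0$ ($C = \left(-1\right) 0 = 0$)
$f{\left(u,Y \right)} = 0$
$31 + f{\left(3,H{\left(2,p{\left(y \right)} \right)} \right)} 121 = 31 + 0 \cdot 121 = 31 + 0 = 31$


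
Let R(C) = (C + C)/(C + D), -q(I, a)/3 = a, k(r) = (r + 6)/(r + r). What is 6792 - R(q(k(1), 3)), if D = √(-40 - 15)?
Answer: 461775/68 - 9*I*√55/68 ≈ 6790.8 - 0.98156*I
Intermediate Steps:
k(r) = (6 + r)/(2*r) (k(r) = (6 + r)/((2*r)) = (6 + r)*(1/(2*r)) = (6 + r)/(2*r))
q(I, a) = -3*a
D = I*√55 (D = √(-55) = I*√55 ≈ 7.4162*I)
R(C) = 2*C/(C + I*√55) (R(C) = (C + C)/(C + I*√55) = (2*C)/(C + I*√55) = 2*C/(C + I*√55))
6792 - R(q(k(1), 3)) = 6792 - 2*(-3*3)/(-3*3 + I*√55) = 6792 - 2*(-9)/(-9 + I*√55) = 6792 - (-18)/(-9 + I*√55) = 6792 + 18/(-9 + I*√55)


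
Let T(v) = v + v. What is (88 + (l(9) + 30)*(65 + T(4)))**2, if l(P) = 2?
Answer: 5875776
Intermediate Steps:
T(v) = 2*v
(88 + (l(9) + 30)*(65 + T(4)))**2 = (88 + (2 + 30)*(65 + 2*4))**2 = (88 + 32*(65 + 8))**2 = (88 + 32*73)**2 = (88 + 2336)**2 = 2424**2 = 5875776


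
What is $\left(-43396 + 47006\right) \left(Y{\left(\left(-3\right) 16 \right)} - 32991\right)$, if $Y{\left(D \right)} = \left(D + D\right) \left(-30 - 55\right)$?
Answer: $-89639910$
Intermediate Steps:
$Y{\left(D \right)} = - 170 D$ ($Y{\left(D \right)} = 2 D \left(-85\right) = - 170 D$)
$\left(-43396 + 47006\right) \left(Y{\left(\left(-3\right) 16 \right)} - 32991\right) = \left(-43396 + 47006\right) \left(- 170 \left(\left(-3\right) 16\right) - 32991\right) = 3610 \left(\left(-170\right) \left(-48\right) - 32991\right) = 3610 \left(8160 - 32991\right) = 3610 \left(-24831\right) = -89639910$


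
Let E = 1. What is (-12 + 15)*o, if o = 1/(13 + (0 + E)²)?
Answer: 3/14 ≈ 0.21429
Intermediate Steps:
o = 1/14 (o = 1/(13 + (0 + 1)²) = 1/(13 + 1²) = 1/(13 + 1) = 1/14 ≈ 0.071429)
(-12 + 15)*o = (-12 + 15)*(1/14) = 3*(1/14) = 3/14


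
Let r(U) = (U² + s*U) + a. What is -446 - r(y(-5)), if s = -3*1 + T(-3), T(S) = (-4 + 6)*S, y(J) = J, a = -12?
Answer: -504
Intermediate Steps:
T(S) = 2*S
s = -9 (s = -3*1 + 2*(-3) = -3 - 6 = -9)
r(U) = -12 + U² - 9*U (r(U) = (U² - 9*U) - 12 = -12 + U² - 9*U)
-446 - r(y(-5)) = -446 - (-12 + (-5)² - 9*(-5)) = -446 - (-12 + 25 + 45) = -446 - 1*58 = -446 - 58 = -504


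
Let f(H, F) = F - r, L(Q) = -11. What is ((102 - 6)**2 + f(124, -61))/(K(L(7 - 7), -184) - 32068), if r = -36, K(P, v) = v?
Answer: -9191/32252 ≈ -0.28497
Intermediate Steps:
f(H, F) = 36 + F (f(H, F) = F - 1*(-36) = F + 36 = 36 + F)
((102 - 6)**2 + f(124, -61))/(K(L(7 - 7), -184) - 32068) = ((102 - 6)**2 + (36 - 61))/(-184 - 32068) = (96**2 - 25)/(-32252) = (9216 - 25)*(-1/32252) = 9191*(-1/32252) = -9191/32252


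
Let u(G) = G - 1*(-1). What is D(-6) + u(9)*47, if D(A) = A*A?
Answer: 506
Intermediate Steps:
D(A) = A²
u(G) = 1 + G (u(G) = G + 1 = 1 + G)
D(-6) + u(9)*47 = (-6)² + (1 + 9)*47 = 36 + 10*47 = 36 + 470 = 506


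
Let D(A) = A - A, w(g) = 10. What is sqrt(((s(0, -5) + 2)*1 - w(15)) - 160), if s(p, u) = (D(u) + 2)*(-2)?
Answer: 2*I*sqrt(43) ≈ 13.115*I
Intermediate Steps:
D(A) = 0
s(p, u) = -4 (s(p, u) = (0 + 2)*(-2) = 2*(-2) = -4)
sqrt(((s(0, -5) + 2)*1 - w(15)) - 160) = sqrt(((-4 + 2)*1 - 1*10) - 160) = sqrt((-2*1 - 10) - 160) = sqrt((-2 - 10) - 160) = sqrt(-12 - 160) = sqrt(-172) = 2*I*sqrt(43)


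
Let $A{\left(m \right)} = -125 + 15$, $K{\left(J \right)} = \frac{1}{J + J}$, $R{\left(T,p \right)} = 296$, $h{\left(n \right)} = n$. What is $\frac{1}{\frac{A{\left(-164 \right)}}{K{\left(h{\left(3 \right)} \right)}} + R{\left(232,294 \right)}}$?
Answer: $- \frac{1}{364} \approx -0.0027473$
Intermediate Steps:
$K{\left(J \right)} = \frac{1}{2 J}$
$A{\left(m \right)} = -110$
$\frac{1}{\frac{A{\left(-164 \right)}}{K{\left(h{\left(3 \right)} \right)}} + R{\left(232,294 \right)}} = \frac{1}{- \frac{110}{\frac{1}{2} \cdot \frac{1}{3}} + 296} = \frac{1}{- 110 \frac{1}{\frac{1}{6}} + 296} = \frac{1}{\left(-110\right) 6 + 296} = \frac{1}{-660 + 296} = \frac{1}{-364} = - \frac{1}{364}$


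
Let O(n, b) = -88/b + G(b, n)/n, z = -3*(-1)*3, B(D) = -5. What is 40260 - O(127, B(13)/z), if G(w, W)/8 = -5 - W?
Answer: 25469796/635 ≈ 40110.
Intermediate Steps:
G(w, W) = -40 - 8*W (G(w, W) = 8*(-5 - W) = -40 - 8*W)
z = 9 (z = 3*3 = 9)
O(n, b) = -88/b + (-40 - 8*n)/n
40260 - O(127, B(13)/z) = 40260 - (-8 - 88/((-5/9)) - 40/127) = 40260 - (-8 - 88/((-5*1/9)) - 40*1/127) = 40260 - (-8 - 88/(-5/9) - 40/127) = 40260 - (-8 - 88*(-9/5) - 40/127) = 40260 - (-8 + 792/5 - 40/127) = 40260 - 1*95304/635 = 40260 - 95304/635 = 25469796/635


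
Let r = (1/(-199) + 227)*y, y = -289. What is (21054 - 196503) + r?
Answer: -47969059/199 ≈ -2.4105e+5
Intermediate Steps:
r = -13054708/199 (r = (1/(-199) + 227)*(-289) = (-1/199 + 227)*(-289) = (45172/199)*(-289) = -13054708/199 ≈ -65602.)
(21054 - 196503) + r = (21054 - 196503) - 13054708/199 = -175449 - 13054708/199 = -47969059/199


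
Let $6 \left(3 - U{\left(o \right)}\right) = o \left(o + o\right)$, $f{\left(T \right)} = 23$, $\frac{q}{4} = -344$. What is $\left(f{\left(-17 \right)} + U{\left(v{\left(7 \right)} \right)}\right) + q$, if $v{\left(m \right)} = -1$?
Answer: $- \frac{4051}{3} \approx -1350.3$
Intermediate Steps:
$q = -1376$ ($q = 4 \left(-344\right) = -1376$)
$U{\left(o \right)} = 3 - \frac{o^{2}}{3}$ ($U{\left(o \right)} = 3 - \frac{o \left(o + o\right)}{6} = 3 - \frac{o 2 o}{6} = 3 - \frac{2 o^{2}}{6} = 3 - \frac{o^{2}}{3}$)
$\left(f{\left(-17 \right)} + U{\left(v{\left(7 \right)} \right)}\right) + q = \left(23 + \left(3 - \frac{\left(-1\right)^{2}}{3}\right)\right) - 1376 = \left(23 + \left(3 - \frac{1}{3}\right)\right) - 1376 = \left(23 + \frac{8}{3}\right) - 1376 = \frac{77}{3} - 1376 = - \frac{4051}{3}$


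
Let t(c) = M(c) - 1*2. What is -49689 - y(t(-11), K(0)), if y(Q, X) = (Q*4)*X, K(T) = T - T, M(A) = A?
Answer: -49689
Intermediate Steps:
K(T) = 0
t(c) = -2 + c (t(c) = c - 1*2 = c - 2 = -2 + c)
y(Q, X) = 4*Q*X (y(Q, X) = (4*Q)*X = 4*Q*X)
-49689 - y(t(-11), K(0)) = -49689 - 4*(-2 - 11)*0 = -49689 - 4*(-13)*0 = -49689 - 1*0 = -49689 + 0 = -49689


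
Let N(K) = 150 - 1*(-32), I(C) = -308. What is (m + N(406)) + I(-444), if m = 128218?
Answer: 128092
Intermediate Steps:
N(K) = 182 (N(K) = 150 + 32 = 182)
(m + N(406)) + I(-444) = (128218 + 182) - 308 = 128400 - 308 = 128092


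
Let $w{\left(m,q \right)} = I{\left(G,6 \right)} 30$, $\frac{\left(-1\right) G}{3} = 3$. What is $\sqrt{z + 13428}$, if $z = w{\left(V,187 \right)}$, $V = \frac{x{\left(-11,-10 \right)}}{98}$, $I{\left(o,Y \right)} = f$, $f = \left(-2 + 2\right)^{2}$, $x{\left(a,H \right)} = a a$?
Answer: $6 \sqrt{373} \approx 115.88$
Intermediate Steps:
$G = -9$ ($G = \left(-3\right) 3 = -9$)
$x{\left(a,H \right)} = a^{2}$
$f = 0$ ($f = 0^{2} = 0$)
$I{\left(o,Y \right)} = 0$
$V = \frac{121}{98}$ ($V = \frac{\left(-11\right)^{2}}{98} = 121 \cdot \frac{1}{98} = \frac{121}{98} \approx 1.2347$)
$w{\left(m,q \right)} = 0$ ($w{\left(m,q \right)} = 0 \cdot 30 = 0$)
$z = 0$
$\sqrt{z + 13428} = \sqrt{0 + 13428} = \sqrt{13428} = 6 \sqrt{373}$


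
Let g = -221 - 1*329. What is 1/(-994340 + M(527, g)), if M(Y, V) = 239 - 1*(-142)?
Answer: -1/993959 ≈ -1.0061e-6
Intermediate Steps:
g = -550 (g = -221 - 329 = -550)
M(Y, V) = 381 (M(Y, V) = 239 + 142 = 381)
1/(-994340 + M(527, g)) = 1/(-994340 + 381) = 1/(-993959) = -1/993959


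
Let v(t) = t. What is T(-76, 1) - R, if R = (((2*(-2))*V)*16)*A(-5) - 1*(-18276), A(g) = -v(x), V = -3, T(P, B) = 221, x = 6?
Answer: -16903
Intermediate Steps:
A(g) = -6 (A(g) = -1*6 = -6)
R = 17124 (R = (((2*(-2))*(-3))*16)*(-6) - 1*(-18276) = (-4*(-3)*16)*(-6) + 18276 = (12*16)*(-6) + 18276 = 192*(-6) + 18276 = -1152 + 18276 = 17124)
T(-76, 1) - R = 221 - 1*17124 = 221 - 17124 = -16903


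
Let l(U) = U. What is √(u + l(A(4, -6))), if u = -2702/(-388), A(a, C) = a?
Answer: √412638/194 ≈ 3.3112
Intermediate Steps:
u = 1351/194 (u = -2702*(-1/388) = 1351/194 ≈ 6.9639)
√(u + l(A(4, -6))) = √(1351/194 + 4) = √(2127/194) = √412638/194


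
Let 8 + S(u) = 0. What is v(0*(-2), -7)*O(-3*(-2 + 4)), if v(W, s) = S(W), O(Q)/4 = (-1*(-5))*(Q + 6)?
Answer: 0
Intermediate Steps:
S(u) = -8 (S(u) = -8 + 0 = -8)
O(Q) = 120 + 20*Q (O(Q) = 4*((-1*(-5))*(Q + 6)) = 4*(5*(6 + Q)) = 4*(30 + 5*Q) = 120 + 20*Q)
v(W, s) = -8
v(0*(-2), -7)*O(-3*(-2 + 4)) = -8*(120 + 20*(-3*(-2 + 4))) = -8*(120 + 20*(-3*2)) = -8*(120 + 20*(-6)) = -8*(120 - 120) = -8*0 = 0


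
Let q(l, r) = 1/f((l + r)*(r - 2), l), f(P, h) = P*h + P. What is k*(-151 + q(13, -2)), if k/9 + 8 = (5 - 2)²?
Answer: -837153/616 ≈ -1359.0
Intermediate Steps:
k = 9 (k = -72 + 9*(5 - 2)² = -72 + 9*3² = -72 + 9*9 = -72 + 81 = 9)
f(P, h) = P + P*h
q(l, r) = 1/((1 + l)*(-2 + r)*(l + r)) (q(l, r) = 1/(((l + r)*(r - 2))*(1 + l)) = 1/(((l + r)*(-2 + r))*(1 + l)) = 1/(((-2 + r)*(l + r))*(1 + l)) = 1/((1 + l)*(-2 + r)*(l + r)))
k*(-151 + q(13, -2)) = 9*(-151 + 1/((1 + 13)*((-2)² - 2*13 - 2*(-2) + 13*(-2)))) = 9*(-151 + 1/(14*(4 - 26 + 4 - 26))) = 9*(-151 + (1/14)/(-44)) = 9*(-151 + (1/14)*(-1/44)) = 9*(-151 - 1/616) = 9*(-93017/616) = -837153/616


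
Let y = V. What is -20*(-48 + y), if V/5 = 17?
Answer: -740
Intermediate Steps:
V = 85 (V = 5*17 = 85)
y = 85
-20*(-48 + y) = -20*(-48 + 85) = -20*37 = -740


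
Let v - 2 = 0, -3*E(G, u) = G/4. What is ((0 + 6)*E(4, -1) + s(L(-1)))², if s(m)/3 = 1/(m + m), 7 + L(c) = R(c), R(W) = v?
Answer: 529/100 ≈ 5.2900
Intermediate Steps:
E(G, u) = -G/12 (E(G, u) = -G/(3*4) = -G/12)
v = 2 (v = 2 + 0 = 2)
R(W) = 2
L(c) = -5 (L(c) = -7 + 2 = -5)
s(m) = 3/(2*m) (s(m) = 3/(m + m) = 3/((2*m)) = 3*(1/(2*m)) = 3/(2*m))
((0 + 6)*E(4, -1) + s(L(-1)))² = ((0 + 6)*(-1/12*4) + (3/2)/(-5))² = (6*(-⅓) + (3/2)*(-⅕))² = (-2 - 3/10)² = (-23/10)² = 529/100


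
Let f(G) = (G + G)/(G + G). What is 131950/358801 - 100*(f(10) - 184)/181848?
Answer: 2546741825/5437270354 ≈ 0.46839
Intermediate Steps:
f(G) = 1 (f(G) = (2*G)/((2*G)) = (2*G)*(1/(2*G)) = 1)
131950/358801 - 100*(f(10) - 184)/181848 = 131950/358801 - 100*(1 - 184)/181848 = 131950*(1/358801) - 100*(-183)*(1/181848) = 131950/358801 + 18300*(1/181848) = 131950/358801 + 1525/15154 = 2546741825/5437270354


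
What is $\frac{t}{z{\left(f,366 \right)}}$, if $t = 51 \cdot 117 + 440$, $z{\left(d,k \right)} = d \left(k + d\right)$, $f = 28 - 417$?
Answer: $\frac{6407}{8947} \approx 0.71611$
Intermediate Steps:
$f = -389$
$z{\left(d,k \right)} = d \left(d + k\right)$
$t = 6407$ ($t = 5967 + 440 = 6407$)
$\frac{t}{z{\left(f,366 \right)}} = \frac{6407}{\left(-389\right) \left(-389 + 366\right)} = \frac{6407}{\left(-389\right) \left(-23\right)} = \frac{6407}{8947}$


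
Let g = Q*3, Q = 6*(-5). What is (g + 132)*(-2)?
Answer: -84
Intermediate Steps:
Q = -30
g = -90 (g = -30*3 = -90)
(g + 132)*(-2) = (-90 + 132)*(-2) = 42*(-2) = -84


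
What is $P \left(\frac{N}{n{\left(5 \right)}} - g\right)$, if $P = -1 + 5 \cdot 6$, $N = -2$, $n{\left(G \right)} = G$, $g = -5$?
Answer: $\frac{667}{5} \approx 133.4$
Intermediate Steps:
$P = 29$ ($P = -1 + 30 = 29$)
$P \left(\frac{N}{n{\left(5 \right)}} - g\right) = 29 \left(- \frac{2}{5} - -5\right) = 29 \left(\left(-2\right) \frac{1}{5} + 5\right) = 29 \left(- \frac{2}{5} + 5\right) = 29 \cdot \frac{23}{5} = \frac{667}{5}$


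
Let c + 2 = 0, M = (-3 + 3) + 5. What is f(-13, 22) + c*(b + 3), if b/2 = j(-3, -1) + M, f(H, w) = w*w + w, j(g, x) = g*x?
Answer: 468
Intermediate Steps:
M = 5 (M = 0 + 5 = 5)
f(H, w) = w + w² (f(H, w) = w² + w = w + w²)
c = -2 (c = -2 + 0 = -2)
b = 16 (b = 2*(-3*(-1) + 5) = 2*(3 + 5) = 2*8 = 16)
f(-13, 22) + c*(b + 3) = 22*(1 + 22) - 2*(16 + 3) = 22*23 - 2*19 = 506 - 38 = 468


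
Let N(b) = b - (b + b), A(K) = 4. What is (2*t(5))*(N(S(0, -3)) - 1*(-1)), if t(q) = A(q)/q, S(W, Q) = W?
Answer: 8/5 ≈ 1.6000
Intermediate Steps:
N(b) = -b (N(b) = b - 2*b = -b)
t(q) = 4/q
(2*t(5))*(N(S(0, -3)) - 1*(-1)) = (2*(4/5))*(-1*0 - 1*(-1)) = (2*(4*(1/5)))*(0 + 1) = (2*(4/5))*1 = (8/5)*1 = 8/5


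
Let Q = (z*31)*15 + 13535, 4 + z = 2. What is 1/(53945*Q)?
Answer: 1/679976725 ≈ 1.4706e-9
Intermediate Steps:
z = -2 (z = -4 + 2 = -2)
Q = 12605 (Q = -2*31*15 + 13535 = -62*15 + 13535 = -930 + 13535 = 12605)
1/(53945*Q) = 1/(53945*12605) = (1/53945)*(1/12605) = 1/679976725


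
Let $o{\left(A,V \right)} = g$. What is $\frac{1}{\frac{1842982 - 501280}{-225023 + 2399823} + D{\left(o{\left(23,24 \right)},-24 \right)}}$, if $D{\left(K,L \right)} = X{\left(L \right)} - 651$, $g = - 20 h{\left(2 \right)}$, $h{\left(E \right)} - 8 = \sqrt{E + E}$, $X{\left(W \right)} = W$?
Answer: $- \frac{1087400}{733324149} \approx -0.0014828$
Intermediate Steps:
$h{\left(E \right)} = 8 + \sqrt{2} \sqrt{E}$ ($h{\left(E \right)} = 8 + \sqrt{E + E} = 8 + \sqrt{2 E} = 8 + \sqrt{2} \sqrt{E}$)
$g = -200$ ($g = - 20 \left(8 + \sqrt{2} \sqrt{2}\right) = - 20 \left(8 + 2\right) = \left(-20\right) 10 = -200$)
$o{\left(A,V \right)} = -200$
$D{\left(K,L \right)} = -651 + L$ ($D{\left(K,L \right)} = L - 651 = -651 + L$)
$\frac{1}{\frac{1842982 - 501280}{-225023 + 2399823} + D{\left(o{\left(23,24 \right)},-24 \right)}} = \frac{1}{\frac{1842982 - 501280}{-225023 + 2399823} - 675} = \frac{1}{\frac{1341702}{2174800} - 675} = \frac{1}{1341702 \cdot \frac{1}{2174800} - 675} = \frac{1}{\frac{670851}{1087400} - 675} = \frac{1}{- \frac{733324149}{1087400}} = - \frac{1087400}{733324149}$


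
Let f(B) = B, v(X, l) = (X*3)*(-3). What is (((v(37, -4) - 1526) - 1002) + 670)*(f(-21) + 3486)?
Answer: -7591815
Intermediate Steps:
v(X, l) = -9*X (v(X, l) = (3*X)*(-3) = -9*X)
(((v(37, -4) - 1526) - 1002) + 670)*(f(-21) + 3486) = (((-9*37 - 1526) - 1002) + 670)*(-21 + 3486) = (((-333 - 1526) - 1002) + 670)*3465 = ((-1859 - 1002) + 670)*3465 = (-2861 + 670)*3465 = -2191*3465 = -7591815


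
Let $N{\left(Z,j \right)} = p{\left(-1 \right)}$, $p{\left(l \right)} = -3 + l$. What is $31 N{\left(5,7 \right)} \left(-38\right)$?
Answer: $4712$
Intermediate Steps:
$N{\left(Z,j \right)} = -4$ ($N{\left(Z,j \right)} = -3 - 1 = -4$)
$31 N{\left(5,7 \right)} \left(-38\right) = 31 \left(-4\right) \left(-38\right) = \left(-124\right) \left(-38\right) = 4712$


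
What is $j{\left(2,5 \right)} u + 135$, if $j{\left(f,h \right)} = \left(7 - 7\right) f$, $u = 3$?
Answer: $135$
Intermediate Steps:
$j{\left(f,h \right)} = 0$ ($j{\left(f,h \right)} = \left(7 - 7\right) f = 0 f = 0$)
$j{\left(2,5 \right)} u + 135 = 0 \cdot 3 + 135 = 0 + 135 = 135$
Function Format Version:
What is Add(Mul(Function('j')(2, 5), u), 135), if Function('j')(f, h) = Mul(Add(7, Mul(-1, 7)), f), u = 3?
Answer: 135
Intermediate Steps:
Function('j')(f, h) = 0 (Function('j')(f, h) = Mul(Add(7, -7), f) = Mul(0, f) = 0)
Add(Mul(Function('j')(2, 5), u), 135) = Add(Mul(0, 3), 135) = Add(0, 135) = 135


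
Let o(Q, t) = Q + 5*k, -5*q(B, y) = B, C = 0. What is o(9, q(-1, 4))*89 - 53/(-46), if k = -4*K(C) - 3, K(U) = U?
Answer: -24511/46 ≈ -532.85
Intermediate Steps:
q(B, y) = -B/5
k = -3 (k = -4*0 - 3 = 0 - 3 = -3)
o(Q, t) = -15 + Q (o(Q, t) = Q + 5*(-3) = Q - 15 = -15 + Q)
o(9, q(-1, 4))*89 - 53/(-46) = (-15 + 9)*89 - 53/(-46) = -6*89 - 53*(-1/46) = -534 + 53/46 = -24511/46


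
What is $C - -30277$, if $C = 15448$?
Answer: $45725$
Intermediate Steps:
$C - -30277 = 15448 - -30277 = 15448 + 30277 = 45725$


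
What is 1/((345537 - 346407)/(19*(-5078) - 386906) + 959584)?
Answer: 241694/231925695731 ≈ 1.0421e-6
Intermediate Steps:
1/((345537 - 346407)/(19*(-5078) - 386906) + 959584) = 1/(-870/(-96482 - 386906) + 959584) = 1/(-870/(-483388) + 959584) = 1/(-870*(-1/483388) + 959584) = 1/(435/241694 + 959584) = 1/(231925695731/241694) = 241694/231925695731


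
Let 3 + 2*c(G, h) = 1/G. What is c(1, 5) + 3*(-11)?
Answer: -34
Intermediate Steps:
c(G, h) = -3/2 + 1/(2*G)
c(1, 5) + 3*(-11) = (1/2)*(1 - 3*1)/1 + 3*(-11) = (1/2)*1*(1 - 3) - 33 = (1/2)*1*(-2) - 33 = -1 - 33 = -34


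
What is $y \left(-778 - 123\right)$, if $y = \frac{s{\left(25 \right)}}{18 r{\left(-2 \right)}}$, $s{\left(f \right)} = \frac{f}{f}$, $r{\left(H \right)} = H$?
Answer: $\frac{901}{36} \approx 25.028$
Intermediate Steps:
$s{\left(f \right)} = 1$
$y = - \frac{1}{36}$ ($y = 1 \frac{1}{18 \left(-2\right)} = 1 \frac{1}{-36} = 1 \left(- \frac{1}{36}\right) = - \frac{1}{36} \approx -0.027778$)
$y \left(-778 - 123\right) = - \frac{-778 - 123}{36} = \left(- \frac{1}{36}\right) \left(-901\right) = \frac{901}{36}$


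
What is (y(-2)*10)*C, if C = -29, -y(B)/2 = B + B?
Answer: -2320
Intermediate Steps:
y(B) = -4*B (y(B) = -2*(B + B) = -4*B)
(y(-2)*10)*C = (-4*(-2)*10)*(-29) = (8*10)*(-29) = 80*(-29) = -2320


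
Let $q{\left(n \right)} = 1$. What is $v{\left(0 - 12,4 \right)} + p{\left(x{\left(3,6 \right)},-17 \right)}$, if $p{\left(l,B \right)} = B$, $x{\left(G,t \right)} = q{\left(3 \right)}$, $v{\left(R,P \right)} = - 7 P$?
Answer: $-45$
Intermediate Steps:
$x{\left(G,t \right)} = 1$
$v{\left(0 - 12,4 \right)} + p{\left(x{\left(3,6 \right)},-17 \right)} = \left(-7\right) 4 - 17 = -28 - 17 = -45$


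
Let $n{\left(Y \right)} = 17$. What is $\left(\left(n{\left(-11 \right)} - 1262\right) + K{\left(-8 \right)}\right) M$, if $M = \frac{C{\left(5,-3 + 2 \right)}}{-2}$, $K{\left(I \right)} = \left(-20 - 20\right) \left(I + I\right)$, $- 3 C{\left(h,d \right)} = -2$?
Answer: $\frac{605}{3} \approx 201.67$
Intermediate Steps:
$C{\left(h,d \right)} = \frac{2}{3}$ ($C{\left(h,d \right)} = \left(- \frac{1}{3}\right) \left(-2\right) = \frac{2}{3}$)
$K{\left(I \right)} = - 80 I$ ($K{\left(I \right)} = - 40 \cdot 2 I = - 80 I$)
$M = - \frac{1}{3}$ ($M = \frac{2}{3 \left(-2\right)} = \frac{2}{3} \left(- \frac{1}{2}\right) = - \frac{1}{3} \approx -0.33333$)
$\left(\left(n{\left(-11 \right)} - 1262\right) + K{\left(-8 \right)}\right) M = \left(\left(17 - 1262\right) - -640\right) \left(- \frac{1}{3}\right) = \left(-1245 + 640\right) \left(- \frac{1}{3}\right) = \left(-605\right) \left(- \frac{1}{3}\right) = \frac{605}{3}$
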